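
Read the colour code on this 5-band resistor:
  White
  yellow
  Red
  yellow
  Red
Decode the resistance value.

White → 9 (first significant figure)
Yellow → 4 (second significant figure)
Red → 2 (third significant figure)
Yellow → ×10^4 multiplier
942 × 10000 = 9420000 Ω

9420000 Ω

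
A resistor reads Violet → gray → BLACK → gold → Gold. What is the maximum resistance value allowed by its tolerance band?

Violet → 7 (first significant figure)
Grey → 8 (second significant figure)
Black → 0 (third significant figure)
Gold → ×0.1 multiplier
Gold → ±5% tolerance
780 × 0.1 = 78 Ω
Maximum = 78 × (1 + 5/100) = 81.9 Ω.

81.9 Ω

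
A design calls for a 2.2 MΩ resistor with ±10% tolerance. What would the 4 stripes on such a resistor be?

red, red, green, silver

2200000 Ω = 22 × 10^5.
2 → red
2 → red
Multiplier 10^5 → green.
±10% tolerance → silver.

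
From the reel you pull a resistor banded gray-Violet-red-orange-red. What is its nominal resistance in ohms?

872000 Ω

Grey → 8 (first significant figure)
Violet → 7 (second significant figure)
Red → 2 (third significant figure)
Orange → ×10^3 multiplier
872 × 1000 = 872000 Ω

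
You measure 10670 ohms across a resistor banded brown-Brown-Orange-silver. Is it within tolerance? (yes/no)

Brown → 1 (first significant figure)
Brown → 1 (second significant figure)
Orange → ×10^3 multiplier
Silver → ±10% tolerance
11 × 1000 = 11000 Ω
Allowed range: 9900 Ω to 12100 Ω.
10670 ohms lies inside that range.

yes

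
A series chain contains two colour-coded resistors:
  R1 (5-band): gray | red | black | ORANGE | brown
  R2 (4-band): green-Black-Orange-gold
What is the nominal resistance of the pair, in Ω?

870000 Ω

R1: grey, red, black → 820; orange ×10^3 → 820000 Ω.
R2: green, black → 50; orange ×10^3 → 50000 Ω.
Series: 820000 + 50000 = 870000 Ω.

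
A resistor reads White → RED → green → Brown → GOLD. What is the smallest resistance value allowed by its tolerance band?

White → 9 (first significant figure)
Red → 2 (second significant figure)
Green → 5 (third significant figure)
Brown → ×10 multiplier
Gold → ±5% tolerance
925 × 10 = 9250 Ω
Smallest = 9250 × (1 − 5/100) = 8787.5 Ω.

8787.5 Ω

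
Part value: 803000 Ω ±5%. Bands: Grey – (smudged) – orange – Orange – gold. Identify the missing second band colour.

803000 Ω = 803 × 10^3.
The second band gives digit 0 of the significand, and 0 is black.

black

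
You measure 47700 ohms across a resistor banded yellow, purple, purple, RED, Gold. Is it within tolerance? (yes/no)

Yellow → 4 (first significant figure)
Violet → 7 (second significant figure)
Violet → 7 (third significant figure)
Red → ×10^2 multiplier
Gold → ±5% tolerance
477 × 100 = 47700 Ω
Allowed range: 45315 Ω to 50085 Ω.
47700 ohms lies inside that range.

yes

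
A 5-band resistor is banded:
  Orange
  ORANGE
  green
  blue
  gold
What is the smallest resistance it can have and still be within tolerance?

318250000 Ω

Orange → 3 (first significant figure)
Orange → 3 (second significant figure)
Green → 5 (third significant figure)
Blue → ×10^6 multiplier
Gold → ±5% tolerance
335 × 1000000 = 335000000 Ω
Smallest = 335000000 × (1 − 5/100) = 318250000 Ω.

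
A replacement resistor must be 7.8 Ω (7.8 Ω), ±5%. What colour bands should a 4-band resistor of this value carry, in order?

violet, grey, gold, gold

7.8 Ω = 78 × 10^-1.
7 → violet
8 → grey
Multiplier 10^-1 → gold.
±5% tolerance → gold.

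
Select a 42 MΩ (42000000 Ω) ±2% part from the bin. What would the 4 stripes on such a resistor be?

42000000 Ω = 42 × 10^6.
4 → yellow
2 → red
Multiplier 10^6 → blue.
±2% tolerance → red.

yellow, red, blue, red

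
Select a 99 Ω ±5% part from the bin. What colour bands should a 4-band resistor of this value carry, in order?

99 Ω = 99 × 10^0.
9 → white
9 → white
Multiplier 10^0 → black.
±5% tolerance → gold.

white, white, black, gold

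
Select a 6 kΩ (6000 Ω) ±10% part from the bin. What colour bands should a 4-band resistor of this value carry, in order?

6000 Ω = 60 × 10^2.
6 → blue
0 → black
Multiplier 10^2 → red.
±10% tolerance → silver.

blue, black, red, silver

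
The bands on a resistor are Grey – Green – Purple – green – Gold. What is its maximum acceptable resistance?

89985000 Ω

Grey → 8 (first significant figure)
Green → 5 (second significant figure)
Violet → 7 (third significant figure)
Green → ×10^5 multiplier
Gold → ±5% tolerance
857 × 100000 = 85700000 Ω
Maximum = 85700000 × (1 + 5/100) = 89985000 Ω.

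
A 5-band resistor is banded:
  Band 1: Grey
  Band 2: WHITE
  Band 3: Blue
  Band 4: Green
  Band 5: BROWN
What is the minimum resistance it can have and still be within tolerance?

88704000 Ω

Grey → 8 (first significant figure)
White → 9 (second significant figure)
Blue → 6 (third significant figure)
Green → ×10^5 multiplier
Brown → ±1% tolerance
896 × 100000 = 89600000 Ω
Minimum = 89600000 × (1 − 1/100) = 88704000 Ω.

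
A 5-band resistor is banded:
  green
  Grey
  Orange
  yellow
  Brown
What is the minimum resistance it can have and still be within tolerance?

5771700 Ω

Green → 5 (first significant figure)
Grey → 8 (second significant figure)
Orange → 3 (third significant figure)
Yellow → ×10^4 multiplier
Brown → ±1% tolerance
583 × 10000 = 5830000 Ω
Minimum = 5830000 × (1 − 1/100) = 5771700 Ω.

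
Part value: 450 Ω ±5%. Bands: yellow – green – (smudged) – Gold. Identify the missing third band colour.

450 Ω = 45 × 10^1.
The third band is the multiplier, 10^1, which is brown.

brown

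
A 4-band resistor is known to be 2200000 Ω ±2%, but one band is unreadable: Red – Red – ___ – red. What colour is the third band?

green

2200000 Ω = 22 × 10^5.
The third band is the multiplier, 10^5, which is green.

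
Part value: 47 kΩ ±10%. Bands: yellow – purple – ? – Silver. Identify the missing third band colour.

orange

47000 Ω = 47 × 10^3.
The third band is the multiplier, 10^3, which is orange.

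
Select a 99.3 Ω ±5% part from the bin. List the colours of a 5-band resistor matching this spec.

white, white, orange, gold, gold

99.3 Ω = 993 × 10^-1.
9 → white
9 → white
3 → orange
Multiplier 10^-1 → gold.
±5% tolerance → gold.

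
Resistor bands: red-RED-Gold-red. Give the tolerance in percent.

±2%

The last band, red, is the tolerance band.
Red corresponds to ±2%.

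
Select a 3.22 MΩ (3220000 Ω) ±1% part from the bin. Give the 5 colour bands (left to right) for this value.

3220000 Ω = 322 × 10^4.
3 → orange
2 → red
2 → red
Multiplier 10^4 → yellow.
±1% tolerance → brown.

orange, red, red, yellow, brown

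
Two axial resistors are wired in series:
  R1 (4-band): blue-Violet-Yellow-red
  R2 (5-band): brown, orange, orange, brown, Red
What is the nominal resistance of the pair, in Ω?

671330 Ω

R1: blue, violet → 67; yellow ×10^4 → 670000 Ω.
R2: brown, orange, orange → 133; brown ×10 → 1330 Ω.
Series: 670000 + 1330 = 671330 Ω.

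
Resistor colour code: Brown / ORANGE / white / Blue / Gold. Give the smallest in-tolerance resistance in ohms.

Brown → 1 (first significant figure)
Orange → 3 (second significant figure)
White → 9 (third significant figure)
Blue → ×10^6 multiplier
Gold → ±5% tolerance
139 × 1000000 = 139000000 Ω
Smallest = 139000000 × (1 − 5/100) = 132050000 Ω.

132050000 Ω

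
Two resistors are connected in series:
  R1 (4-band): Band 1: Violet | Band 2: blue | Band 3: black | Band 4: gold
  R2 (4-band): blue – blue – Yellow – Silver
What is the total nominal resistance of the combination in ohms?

R1: violet, blue → 76; black ×1 → 76 Ω.
R2: blue, blue → 66; yellow ×10^4 → 660000 Ω.
Series: 76 + 660000 = 660076 Ω.

660076 Ω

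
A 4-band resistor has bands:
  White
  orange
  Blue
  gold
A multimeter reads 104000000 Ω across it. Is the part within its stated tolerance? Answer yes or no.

White → 9 (first significant figure)
Orange → 3 (second significant figure)
Blue → ×10^6 multiplier
Gold → ±5% tolerance
93 × 1000000 = 93000000 Ω
Allowed range: 88350000 Ω to 97650000 Ω.
104000000 Ω lies outside that range.

no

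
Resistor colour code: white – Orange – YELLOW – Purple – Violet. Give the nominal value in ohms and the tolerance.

9340000000 Ω ±0.1%

White → 9 (first significant figure)
Orange → 3 (second significant figure)
Yellow → 4 (third significant figure)
Violet → ×10^7 multiplier
Violet → ±0.1% tolerance
934 × 10000000 = 9340000000 Ω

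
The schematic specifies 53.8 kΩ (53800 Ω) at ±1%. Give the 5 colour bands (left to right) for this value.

green, orange, grey, red, brown

53800 Ω = 538 × 10^2.
5 → green
3 → orange
8 → grey
Multiplier 10^2 → red.
±1% tolerance → brown.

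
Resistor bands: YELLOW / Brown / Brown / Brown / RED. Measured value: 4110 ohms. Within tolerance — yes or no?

Yellow → 4 (first significant figure)
Brown → 1 (second significant figure)
Brown → 1 (third significant figure)
Brown → ×10 multiplier
Red → ±2% tolerance
411 × 10 = 4110 Ω
Allowed range: 4027.8 Ω to 4192.2 Ω.
4110 ohms lies inside that range.

yes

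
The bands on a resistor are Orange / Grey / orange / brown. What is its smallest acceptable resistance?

Orange → 3 (first significant figure)
Grey → 8 (second significant figure)
Orange → ×10^3 multiplier
Brown → ±1% tolerance
38 × 1000 = 38000 Ω
Smallest = 38000 × (1 − 1/100) = 37620 Ω.

37620 Ω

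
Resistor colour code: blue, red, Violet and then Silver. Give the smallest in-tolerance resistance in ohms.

Blue → 6 (first significant figure)
Red → 2 (second significant figure)
Violet → ×10^7 multiplier
Silver → ±10% tolerance
62 × 10000000 = 620000000 Ω
Smallest = 620000000 × (1 − 10/100) = 558000000 Ω.

558000000 Ω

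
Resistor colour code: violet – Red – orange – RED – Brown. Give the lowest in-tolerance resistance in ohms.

71577 Ω

Violet → 7 (first significant figure)
Red → 2 (second significant figure)
Orange → 3 (third significant figure)
Red → ×10^2 multiplier
Brown → ±1% tolerance
723 × 100 = 72300 Ω
Lowest = 72300 × (1 − 1/100) = 71577 Ω.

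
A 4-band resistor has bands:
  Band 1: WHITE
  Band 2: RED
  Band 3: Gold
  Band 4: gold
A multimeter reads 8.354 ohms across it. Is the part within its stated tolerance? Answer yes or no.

no

White → 9 (first significant figure)
Red → 2 (second significant figure)
Gold → ×0.1 multiplier
Gold → ±5% tolerance
92 × 0.1 = 9.2 Ω
Allowed range: 8.74 Ω to 9.66 Ω.
8.354 ohms lies outside that range.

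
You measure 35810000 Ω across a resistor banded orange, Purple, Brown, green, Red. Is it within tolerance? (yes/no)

no

Orange → 3 (first significant figure)
Violet → 7 (second significant figure)
Brown → 1 (third significant figure)
Green → ×10^5 multiplier
Red → ±2% tolerance
371 × 100000 = 37100000 Ω
Allowed range: 36358000 Ω to 37842000 Ω.
35810000 Ω lies outside that range.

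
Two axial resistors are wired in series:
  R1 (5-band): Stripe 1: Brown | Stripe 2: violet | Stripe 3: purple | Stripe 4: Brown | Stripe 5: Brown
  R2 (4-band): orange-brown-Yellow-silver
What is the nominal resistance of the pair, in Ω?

R1: brown, violet, violet → 177; brown ×10 → 1770 Ω.
R2: orange, brown → 31; yellow ×10^4 → 310000 Ω.
Series: 1770 + 310000 = 311770 Ω.

311770 Ω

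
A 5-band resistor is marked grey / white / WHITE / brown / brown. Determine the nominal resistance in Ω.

8990 Ω

Grey → 8 (first significant figure)
White → 9 (second significant figure)
White → 9 (third significant figure)
Brown → ×10 multiplier
899 × 10 = 8990 Ω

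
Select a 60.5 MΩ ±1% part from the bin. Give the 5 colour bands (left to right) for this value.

60500000 Ω = 605 × 10^5.
6 → blue
0 → black
5 → green
Multiplier 10^5 → green.
±1% tolerance → brown.

blue, black, green, green, brown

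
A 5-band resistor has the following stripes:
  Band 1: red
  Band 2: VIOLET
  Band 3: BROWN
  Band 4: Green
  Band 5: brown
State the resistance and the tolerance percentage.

27100000 Ω ±1%

Red → 2 (first significant figure)
Violet → 7 (second significant figure)
Brown → 1 (third significant figure)
Green → ×10^5 multiplier
Brown → ±1% tolerance
271 × 100000 = 27100000 Ω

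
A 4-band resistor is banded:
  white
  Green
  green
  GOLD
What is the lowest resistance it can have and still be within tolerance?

9025000 Ω

White → 9 (first significant figure)
Green → 5 (second significant figure)
Green → ×10^5 multiplier
Gold → ±5% tolerance
95 × 100000 = 9500000 Ω
Lowest = 9500000 × (1 − 5/100) = 9025000 Ω.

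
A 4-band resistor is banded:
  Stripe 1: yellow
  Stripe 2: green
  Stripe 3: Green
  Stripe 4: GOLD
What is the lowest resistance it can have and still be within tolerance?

Yellow → 4 (first significant figure)
Green → 5 (second significant figure)
Green → ×10^5 multiplier
Gold → ±5% tolerance
45 × 100000 = 4500000 Ω
Lowest = 4500000 × (1 − 5/100) = 4275000 Ω.

4275000 Ω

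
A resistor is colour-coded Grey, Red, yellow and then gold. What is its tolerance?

±5%

The last band, gold, is the tolerance band.
Gold corresponds to ±5%.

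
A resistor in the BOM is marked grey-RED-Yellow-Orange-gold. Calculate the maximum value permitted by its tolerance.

865200 Ω

Grey → 8 (first significant figure)
Red → 2 (second significant figure)
Yellow → 4 (third significant figure)
Orange → ×10^3 multiplier
Gold → ±5% tolerance
824 × 1000 = 824000 Ω
Maximum = 824000 × (1 + 5/100) = 865200 Ω.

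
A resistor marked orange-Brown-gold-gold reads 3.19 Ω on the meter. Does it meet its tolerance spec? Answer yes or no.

yes

Orange → 3 (first significant figure)
Brown → 1 (second significant figure)
Gold → ×0.1 multiplier
Gold → ±5% tolerance
31 × 0.1 = 3.1 Ω
Allowed range: 2.945 Ω to 3.255 Ω.
3.19 Ω lies inside that range.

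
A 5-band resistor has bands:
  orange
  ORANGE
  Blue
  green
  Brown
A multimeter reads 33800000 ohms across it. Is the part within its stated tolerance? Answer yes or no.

yes

Orange → 3 (first significant figure)
Orange → 3 (second significant figure)
Blue → 6 (third significant figure)
Green → ×10^5 multiplier
Brown → ±1% tolerance
336 × 100000 = 33600000 Ω
Allowed range: 33264000 Ω to 33936000 Ω.
33800000 ohms lies inside that range.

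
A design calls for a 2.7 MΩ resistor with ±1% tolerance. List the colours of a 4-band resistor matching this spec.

red, violet, green, brown

2700000 Ω = 27 × 10^5.
2 → red
7 → violet
Multiplier 10^5 → green.
±1% tolerance → brown.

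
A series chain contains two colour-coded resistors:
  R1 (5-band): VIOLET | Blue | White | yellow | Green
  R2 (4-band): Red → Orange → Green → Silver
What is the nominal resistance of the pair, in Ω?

9990000 Ω

R1: violet, blue, white → 769; yellow ×10^4 → 7690000 Ω.
R2: red, orange → 23; green ×10^5 → 2300000 Ω.
Series: 7690000 + 2300000 = 9990000 Ω.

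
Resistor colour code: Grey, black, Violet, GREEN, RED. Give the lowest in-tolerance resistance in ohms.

Grey → 8 (first significant figure)
Black → 0 (second significant figure)
Violet → 7 (third significant figure)
Green → ×10^5 multiplier
Red → ±2% tolerance
807 × 100000 = 80700000 Ω
Lowest = 80700000 × (1 − 2/100) = 79086000 Ω.

79086000 Ω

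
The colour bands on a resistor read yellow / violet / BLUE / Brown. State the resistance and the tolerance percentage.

Yellow → 4 (first significant figure)
Violet → 7 (second significant figure)
Blue → ×10^6 multiplier
Brown → ±1% tolerance
47 × 1000000 = 47000000 Ω

47000000 Ω ±1%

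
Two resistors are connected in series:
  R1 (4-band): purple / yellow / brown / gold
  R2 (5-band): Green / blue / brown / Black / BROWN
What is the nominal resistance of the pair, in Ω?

R1: violet, yellow → 74; brown ×10 → 740 Ω.
R2: green, blue, brown → 561; black ×1 → 561 Ω.
Series: 740 + 561 = 1301 Ω.

1301 Ω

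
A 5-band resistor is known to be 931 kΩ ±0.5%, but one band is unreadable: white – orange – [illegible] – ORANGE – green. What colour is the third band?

brown

931000 Ω = 931 × 10^3.
The third band gives digit 1 of the significand, and 1 is brown.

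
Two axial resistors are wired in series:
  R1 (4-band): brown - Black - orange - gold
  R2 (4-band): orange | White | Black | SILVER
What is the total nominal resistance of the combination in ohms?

10039 Ω

R1: brown, black → 10; orange ×10^3 → 10000 Ω.
R2: orange, white → 39; black ×1 → 39 Ω.
Series: 10000 + 39 = 10039 Ω.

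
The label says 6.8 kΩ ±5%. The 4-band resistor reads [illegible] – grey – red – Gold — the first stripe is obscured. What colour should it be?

blue

6800 Ω = 68 × 10^2.
The first band gives digit 6 of the significand, and 6 is blue.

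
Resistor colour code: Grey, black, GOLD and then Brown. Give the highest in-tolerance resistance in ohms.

8.08 Ω

Grey → 8 (first significant figure)
Black → 0 (second significant figure)
Gold → ×0.1 multiplier
Brown → ±1% tolerance
80 × 0.1 = 8 Ω
Highest = 8 × (1 + 1/100) = 8.08 Ω.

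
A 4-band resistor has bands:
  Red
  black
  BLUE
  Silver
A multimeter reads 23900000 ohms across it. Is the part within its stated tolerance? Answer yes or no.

Red → 2 (first significant figure)
Black → 0 (second significant figure)
Blue → ×10^6 multiplier
Silver → ±10% tolerance
20 × 1000000 = 20000000 Ω
Allowed range: 18000000 Ω to 22000000 Ω.
23900000 ohms lies outside that range.

no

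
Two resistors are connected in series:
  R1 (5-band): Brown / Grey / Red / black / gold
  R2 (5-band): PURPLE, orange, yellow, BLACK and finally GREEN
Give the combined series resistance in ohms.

R1: brown, grey, red → 182; black ×1 → 182 Ω.
R2: violet, orange, yellow → 734; black ×1 → 734 Ω.
Series: 182 + 734 = 916 Ω.

916 Ω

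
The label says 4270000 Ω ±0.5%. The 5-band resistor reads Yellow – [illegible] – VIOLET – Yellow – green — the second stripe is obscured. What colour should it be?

red

4270000 Ω = 427 × 10^4.
The second band gives digit 2 of the significand, and 2 is red.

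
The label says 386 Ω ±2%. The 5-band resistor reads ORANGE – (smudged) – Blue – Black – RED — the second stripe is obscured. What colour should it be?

grey

386 Ω = 386 × 10^0.
The second band gives digit 8 of the significand, and 8 is grey.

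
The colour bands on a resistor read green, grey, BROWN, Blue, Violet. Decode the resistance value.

581000000 Ω

Green → 5 (first significant figure)
Grey → 8 (second significant figure)
Brown → 1 (third significant figure)
Blue → ×10^6 multiplier
581 × 1000000 = 581000000 Ω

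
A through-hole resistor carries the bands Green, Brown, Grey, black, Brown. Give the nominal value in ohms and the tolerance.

518 Ω ±1%

Green → 5 (first significant figure)
Brown → 1 (second significant figure)
Grey → 8 (third significant figure)
Black → ×1 multiplier
Brown → ±1% tolerance
518 × 1 = 518 Ω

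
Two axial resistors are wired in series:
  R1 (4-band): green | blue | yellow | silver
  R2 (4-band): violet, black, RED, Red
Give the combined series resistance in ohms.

R1: green, blue → 56; yellow ×10^4 → 560000 Ω.
R2: violet, black → 70; red ×10^2 → 7000 Ω.
Series: 560000 + 7000 = 567000 Ω.

567000 Ω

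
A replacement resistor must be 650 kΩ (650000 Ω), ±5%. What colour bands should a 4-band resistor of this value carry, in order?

blue, green, yellow, gold

650000 Ω = 65 × 10^4.
6 → blue
5 → green
Multiplier 10^4 → yellow.
±5% tolerance → gold.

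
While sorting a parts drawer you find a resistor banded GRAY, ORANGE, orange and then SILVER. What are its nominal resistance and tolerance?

83000 Ω ±10%

Grey → 8 (first significant figure)
Orange → 3 (second significant figure)
Orange → ×10^3 multiplier
Silver → ±10% tolerance
83 × 1000 = 83000 Ω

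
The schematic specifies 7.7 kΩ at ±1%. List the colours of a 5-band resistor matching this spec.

7700 Ω = 770 × 10^1.
7 → violet
7 → violet
0 → black
Multiplier 10^1 → brown.
±1% tolerance → brown.

violet, violet, black, brown, brown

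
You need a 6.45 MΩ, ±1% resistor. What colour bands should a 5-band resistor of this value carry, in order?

blue, yellow, green, yellow, brown

6450000 Ω = 645 × 10^4.
6 → blue
4 → yellow
5 → green
Multiplier 10^4 → yellow.
±1% tolerance → brown.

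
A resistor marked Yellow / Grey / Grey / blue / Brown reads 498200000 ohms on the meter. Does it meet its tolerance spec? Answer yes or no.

no

Yellow → 4 (first significant figure)
Grey → 8 (second significant figure)
Grey → 8 (third significant figure)
Blue → ×10^6 multiplier
Brown → ±1% tolerance
488 × 1000000 = 488000000 Ω
Allowed range: 483120000 Ω to 492880000 Ω.
498200000 ohms lies outside that range.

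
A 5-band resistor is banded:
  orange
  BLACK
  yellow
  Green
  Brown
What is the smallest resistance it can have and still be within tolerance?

30096000 Ω

Orange → 3 (first significant figure)
Black → 0 (second significant figure)
Yellow → 4 (third significant figure)
Green → ×10^5 multiplier
Brown → ±1% tolerance
304 × 100000 = 30400000 Ω
Smallest = 30400000 × (1 − 1/100) = 30096000 Ω.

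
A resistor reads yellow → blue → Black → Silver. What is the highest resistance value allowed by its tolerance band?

Yellow → 4 (first significant figure)
Blue → 6 (second significant figure)
Black → ×1 multiplier
Silver → ±10% tolerance
46 × 1 = 46 Ω
Highest = 46 × (1 + 10/100) = 50.6 Ω.

50.6 Ω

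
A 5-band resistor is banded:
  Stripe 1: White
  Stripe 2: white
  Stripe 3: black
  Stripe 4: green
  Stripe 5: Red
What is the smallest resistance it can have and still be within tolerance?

97020000 Ω

White → 9 (first significant figure)
White → 9 (second significant figure)
Black → 0 (third significant figure)
Green → ×10^5 multiplier
Red → ±2% tolerance
990 × 100000 = 99000000 Ω
Smallest = 99000000 × (1 − 2/100) = 97020000 Ω.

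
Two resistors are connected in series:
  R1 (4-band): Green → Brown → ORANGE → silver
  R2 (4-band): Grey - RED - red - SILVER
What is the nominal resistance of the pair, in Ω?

59200 Ω

R1: green, brown → 51; orange ×10^3 → 51000 Ω.
R2: grey, red → 82; red ×10^2 → 8200 Ω.
Series: 51000 + 8200 = 59200 Ω.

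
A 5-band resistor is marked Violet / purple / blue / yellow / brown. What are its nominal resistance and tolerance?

Violet → 7 (first significant figure)
Violet → 7 (second significant figure)
Blue → 6 (third significant figure)
Yellow → ×10^4 multiplier
Brown → ±1% tolerance
776 × 10000 = 7760000 Ω

7760000 Ω ±1%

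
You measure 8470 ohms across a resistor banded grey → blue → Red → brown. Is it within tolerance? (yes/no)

Grey → 8 (first significant figure)
Blue → 6 (second significant figure)
Red → ×10^2 multiplier
Brown → ±1% tolerance
86 × 100 = 8600 Ω
Allowed range: 8514 Ω to 8686 Ω.
8470 ohms lies outside that range.

no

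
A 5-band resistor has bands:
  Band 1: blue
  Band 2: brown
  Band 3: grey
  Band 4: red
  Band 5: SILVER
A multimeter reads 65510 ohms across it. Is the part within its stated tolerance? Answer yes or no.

yes

Blue → 6 (first significant figure)
Brown → 1 (second significant figure)
Grey → 8 (third significant figure)
Red → ×10^2 multiplier
Silver → ±10% tolerance
618 × 100 = 61800 Ω
Allowed range: 55620 Ω to 67980 Ω.
65510 ohms lies inside that range.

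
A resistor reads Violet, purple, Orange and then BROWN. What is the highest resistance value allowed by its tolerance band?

Violet → 7 (first significant figure)
Violet → 7 (second significant figure)
Orange → ×10^3 multiplier
Brown → ±1% tolerance
77 × 1000 = 77000 Ω
Highest = 77000 × (1 + 1/100) = 77770 Ω.

77770 Ω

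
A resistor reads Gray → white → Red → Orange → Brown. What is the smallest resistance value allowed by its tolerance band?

883080 Ω

Grey → 8 (first significant figure)
White → 9 (second significant figure)
Red → 2 (third significant figure)
Orange → ×10^3 multiplier
Brown → ±1% tolerance
892 × 1000 = 892000 Ω
Smallest = 892000 × (1 − 1/100) = 883080 Ω.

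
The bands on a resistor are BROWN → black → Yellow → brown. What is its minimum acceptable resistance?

Brown → 1 (first significant figure)
Black → 0 (second significant figure)
Yellow → ×10^4 multiplier
Brown → ±1% tolerance
10 × 10000 = 100000 Ω
Minimum = 100000 × (1 − 1/100) = 99000 Ω.

99000 Ω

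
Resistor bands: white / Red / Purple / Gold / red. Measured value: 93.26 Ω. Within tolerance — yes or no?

yes

White → 9 (first significant figure)
Red → 2 (second significant figure)
Violet → 7 (third significant figure)
Gold → ×0.1 multiplier
Red → ±2% tolerance
927 × 0.1 = 92.7 Ω
Allowed range: 90.846 Ω to 94.554 Ω.
93.26 Ω lies inside that range.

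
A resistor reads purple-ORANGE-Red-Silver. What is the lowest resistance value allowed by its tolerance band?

Violet → 7 (first significant figure)
Orange → 3 (second significant figure)
Red → ×10^2 multiplier
Silver → ±10% tolerance
73 × 100 = 7300 Ω
Lowest = 7300 × (1 − 10/100) = 6570 Ω.

6570 Ω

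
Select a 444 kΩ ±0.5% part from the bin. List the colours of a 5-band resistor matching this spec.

yellow, yellow, yellow, orange, green

444000 Ω = 444 × 10^3.
4 → yellow
4 → yellow
4 → yellow
Multiplier 10^3 → orange.
±0.5% tolerance → green.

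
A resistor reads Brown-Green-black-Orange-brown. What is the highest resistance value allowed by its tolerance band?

151500 Ω

Brown → 1 (first significant figure)
Green → 5 (second significant figure)
Black → 0 (third significant figure)
Orange → ×10^3 multiplier
Brown → ±1% tolerance
150 × 1000 = 150000 Ω
Highest = 150000 × (1 + 1/100) = 151500 Ω.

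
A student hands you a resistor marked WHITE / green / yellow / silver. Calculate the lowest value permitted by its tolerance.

White → 9 (first significant figure)
Green → 5 (second significant figure)
Yellow → ×10^4 multiplier
Silver → ±10% tolerance
95 × 10000 = 950000 Ω
Lowest = 950000 × (1 − 10/100) = 855000 Ω.

855000 Ω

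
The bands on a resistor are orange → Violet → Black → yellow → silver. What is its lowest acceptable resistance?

3330000 Ω

Orange → 3 (first significant figure)
Violet → 7 (second significant figure)
Black → 0 (third significant figure)
Yellow → ×10^4 multiplier
Silver → ±10% tolerance
370 × 10000 = 3700000 Ω
Lowest = 3700000 × (1 − 10/100) = 3330000 Ω.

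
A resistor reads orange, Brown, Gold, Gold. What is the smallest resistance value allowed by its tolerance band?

2.945 Ω

Orange → 3 (first significant figure)
Brown → 1 (second significant figure)
Gold → ×0.1 multiplier
Gold → ±5% tolerance
31 × 0.1 = 3.1 Ω
Smallest = 3.1 × (1 − 5/100) = 2.945 Ω.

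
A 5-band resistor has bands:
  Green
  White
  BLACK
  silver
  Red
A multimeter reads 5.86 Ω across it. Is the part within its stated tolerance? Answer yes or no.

yes

Green → 5 (first significant figure)
White → 9 (second significant figure)
Black → 0 (third significant figure)
Silver → ×0.01 multiplier
Red → ±2% tolerance
590 × 0.01 = 5.9 Ω
Allowed range: 5.782 Ω to 6.018 Ω.
5.86 Ω lies inside that range.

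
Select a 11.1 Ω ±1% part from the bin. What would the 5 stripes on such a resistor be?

brown, brown, brown, gold, brown

11.1 Ω = 111 × 10^-1.
1 → brown
1 → brown
1 → brown
Multiplier 10^-1 → gold.
±1% tolerance → brown.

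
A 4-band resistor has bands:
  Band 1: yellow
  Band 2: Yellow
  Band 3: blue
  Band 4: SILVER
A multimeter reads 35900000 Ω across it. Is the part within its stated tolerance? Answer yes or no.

Yellow → 4 (first significant figure)
Yellow → 4 (second significant figure)
Blue → ×10^6 multiplier
Silver → ±10% tolerance
44 × 1000000 = 44000000 Ω
Allowed range: 39600000 Ω to 48400000 Ω.
35900000 Ω lies outside that range.

no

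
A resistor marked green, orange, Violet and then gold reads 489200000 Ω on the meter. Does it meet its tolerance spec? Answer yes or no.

Green → 5 (first significant figure)
Orange → 3 (second significant figure)
Violet → ×10^7 multiplier
Gold → ±5% tolerance
53 × 10000000 = 530000000 Ω
Allowed range: 503500000 Ω to 556500000 Ω.
489200000 Ω lies outside that range.

no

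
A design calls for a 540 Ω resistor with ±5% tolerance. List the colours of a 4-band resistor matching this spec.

540 Ω = 54 × 10^1.
5 → green
4 → yellow
Multiplier 10^1 → brown.
±5% tolerance → gold.

green, yellow, brown, gold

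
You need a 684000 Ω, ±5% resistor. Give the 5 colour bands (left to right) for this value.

684000 Ω = 684 × 10^3.
6 → blue
8 → grey
4 → yellow
Multiplier 10^3 → orange.
±5% tolerance → gold.

blue, grey, yellow, orange, gold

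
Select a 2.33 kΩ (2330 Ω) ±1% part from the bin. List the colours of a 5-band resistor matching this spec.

red, orange, orange, brown, brown

2330 Ω = 233 × 10^1.
2 → red
3 → orange
3 → orange
Multiplier 10^1 → brown.
±1% tolerance → brown.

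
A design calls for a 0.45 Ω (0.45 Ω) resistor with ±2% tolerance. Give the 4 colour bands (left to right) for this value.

yellow, green, silver, red

0.45 Ω = 45 × 10^-2.
4 → yellow
5 → green
Multiplier 10^-2 → silver.
±2% tolerance → red.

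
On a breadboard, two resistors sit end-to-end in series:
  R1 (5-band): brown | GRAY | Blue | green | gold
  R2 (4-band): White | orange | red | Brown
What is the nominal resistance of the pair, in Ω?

R1: brown, grey, blue → 186; green ×10^5 → 18600000 Ω.
R2: white, orange → 93; red ×10^2 → 9300 Ω.
Series: 18600000 + 9300 = 18609300 Ω.

18609300 Ω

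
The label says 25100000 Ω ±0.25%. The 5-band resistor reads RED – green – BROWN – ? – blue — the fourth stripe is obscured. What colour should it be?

25100000 Ω = 251 × 10^5.
The fourth band is the multiplier, 10^5, which is green.

green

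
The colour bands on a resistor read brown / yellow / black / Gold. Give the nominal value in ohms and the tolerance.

14 Ω ±5%

Brown → 1 (first significant figure)
Yellow → 4 (second significant figure)
Black → ×1 multiplier
Gold → ±5% tolerance
14 × 1 = 14 Ω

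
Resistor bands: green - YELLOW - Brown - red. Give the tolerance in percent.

The last band, red, is the tolerance band.
Red corresponds to ±2%.

±2%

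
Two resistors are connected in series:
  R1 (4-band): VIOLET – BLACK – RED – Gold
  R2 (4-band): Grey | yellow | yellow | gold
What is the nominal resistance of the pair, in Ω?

R1: violet, black → 70; red ×10^2 → 7000 Ω.
R2: grey, yellow → 84; yellow ×10^4 → 840000 Ω.
Series: 7000 + 840000 = 847000 Ω.

847000 Ω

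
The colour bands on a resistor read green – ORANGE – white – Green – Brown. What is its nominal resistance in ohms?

53900000 Ω

Green → 5 (first significant figure)
Orange → 3 (second significant figure)
White → 9 (third significant figure)
Green → ×10^5 multiplier
539 × 100000 = 53900000 Ω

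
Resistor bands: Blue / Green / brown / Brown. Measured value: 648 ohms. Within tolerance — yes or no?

yes

Blue → 6 (first significant figure)
Green → 5 (second significant figure)
Brown → ×10 multiplier
Brown → ±1% tolerance
65 × 10 = 650 Ω
Allowed range: 643.5 Ω to 656.5 Ω.
648 ohms lies inside that range.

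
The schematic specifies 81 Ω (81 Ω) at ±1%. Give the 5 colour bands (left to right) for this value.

81 Ω = 810 × 10^-1.
8 → grey
1 → brown
0 → black
Multiplier 10^-1 → gold.
±1% tolerance → brown.

grey, brown, black, gold, brown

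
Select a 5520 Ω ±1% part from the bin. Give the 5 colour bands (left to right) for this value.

green, green, red, brown, brown

5520 Ω = 552 × 10^1.
5 → green
5 → green
2 → red
Multiplier 10^1 → brown.
±1% tolerance → brown.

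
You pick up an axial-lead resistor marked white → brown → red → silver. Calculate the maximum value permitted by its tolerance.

White → 9 (first significant figure)
Brown → 1 (second significant figure)
Red → ×10^2 multiplier
Silver → ±10% tolerance
91 × 100 = 9100 Ω
Maximum = 9100 × (1 + 10/100) = 10010 Ω.

10010 Ω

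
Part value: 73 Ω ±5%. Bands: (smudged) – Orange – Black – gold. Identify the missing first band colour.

73 Ω = 73 × 10^0.
The first band gives digit 7 of the significand, and 7 is violet.

violet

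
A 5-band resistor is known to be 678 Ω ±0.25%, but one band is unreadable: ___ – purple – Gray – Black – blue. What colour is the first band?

blue

678 Ω = 678 × 10^0.
The first band gives digit 6 of the significand, and 6 is blue.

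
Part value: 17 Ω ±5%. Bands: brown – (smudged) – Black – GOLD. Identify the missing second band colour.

17 Ω = 17 × 10^0.
The second band gives digit 7 of the significand, and 7 is violet.

violet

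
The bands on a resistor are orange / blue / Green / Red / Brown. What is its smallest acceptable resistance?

36135 Ω

Orange → 3 (first significant figure)
Blue → 6 (second significant figure)
Green → 5 (third significant figure)
Red → ×10^2 multiplier
Brown → ±1% tolerance
365 × 100 = 36500 Ω
Smallest = 36500 × (1 − 1/100) = 36135 Ω.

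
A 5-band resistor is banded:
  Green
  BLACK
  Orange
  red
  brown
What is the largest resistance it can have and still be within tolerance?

50803 Ω

Green → 5 (first significant figure)
Black → 0 (second significant figure)
Orange → 3 (third significant figure)
Red → ×10^2 multiplier
Brown → ±1% tolerance
503 × 100 = 50300 Ω
Largest = 50300 × (1 + 1/100) = 50803 Ω.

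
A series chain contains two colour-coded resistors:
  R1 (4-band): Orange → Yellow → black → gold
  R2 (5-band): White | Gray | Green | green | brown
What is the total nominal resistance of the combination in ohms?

98500034 Ω

R1: orange, yellow → 34; black ×1 → 34 Ω.
R2: white, grey, green → 985; green ×10^5 → 98500000 Ω.
Series: 34 + 98500000 = 98500034 Ω.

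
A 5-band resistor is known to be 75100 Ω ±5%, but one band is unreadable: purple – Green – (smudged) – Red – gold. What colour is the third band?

75100 Ω = 751 × 10^2.
The third band gives digit 1 of the significand, and 1 is brown.

brown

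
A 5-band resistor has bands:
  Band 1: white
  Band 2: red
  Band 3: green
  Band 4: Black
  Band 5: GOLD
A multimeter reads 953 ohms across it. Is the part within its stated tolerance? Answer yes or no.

White → 9 (first significant figure)
Red → 2 (second significant figure)
Green → 5 (third significant figure)
Black → ×1 multiplier
Gold → ±5% tolerance
925 × 1 = 925 Ω
Allowed range: 878.75 Ω to 971.25 Ω.
953 ohms lies inside that range.

yes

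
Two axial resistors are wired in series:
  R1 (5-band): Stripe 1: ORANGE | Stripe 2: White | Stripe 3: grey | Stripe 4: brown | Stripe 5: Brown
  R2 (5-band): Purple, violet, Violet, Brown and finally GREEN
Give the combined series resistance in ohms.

R1: orange, white, grey → 398; brown ×10 → 3980 Ω.
R2: violet, violet, violet → 777; brown ×10 → 7770 Ω.
Series: 3980 + 7770 = 11750 Ω.

11750 Ω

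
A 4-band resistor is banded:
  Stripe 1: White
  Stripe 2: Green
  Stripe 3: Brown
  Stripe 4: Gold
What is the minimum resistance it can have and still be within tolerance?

902.5 Ω

White → 9 (first significant figure)
Green → 5 (second significant figure)
Brown → ×10 multiplier
Gold → ±5% tolerance
95 × 10 = 950 Ω
Minimum = 950 × (1 − 5/100) = 902.5 Ω.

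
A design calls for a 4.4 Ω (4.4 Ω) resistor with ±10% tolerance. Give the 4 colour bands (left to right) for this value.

yellow, yellow, gold, silver

4.4 Ω = 44 × 10^-1.
4 → yellow
4 → yellow
Multiplier 10^-1 → gold.
±10% tolerance → silver.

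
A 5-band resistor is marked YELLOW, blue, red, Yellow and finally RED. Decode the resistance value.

Yellow → 4 (first significant figure)
Blue → 6 (second significant figure)
Red → 2 (third significant figure)
Yellow → ×10^4 multiplier
462 × 10000 = 4620000 Ω

4620000 Ω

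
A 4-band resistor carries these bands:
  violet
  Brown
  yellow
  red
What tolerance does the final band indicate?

±2%

The last band, red, is the tolerance band.
Red corresponds to ±2%.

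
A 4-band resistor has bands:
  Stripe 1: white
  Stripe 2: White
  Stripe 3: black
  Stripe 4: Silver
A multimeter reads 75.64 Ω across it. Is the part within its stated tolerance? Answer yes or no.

White → 9 (first significant figure)
White → 9 (second significant figure)
Black → ×1 multiplier
Silver → ±10% tolerance
99 × 1 = 99 Ω
Allowed range: 89.1 Ω to 108.9 Ω.
75.64 Ω lies outside that range.

no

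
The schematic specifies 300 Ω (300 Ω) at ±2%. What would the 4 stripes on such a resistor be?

300 Ω = 30 × 10^1.
3 → orange
0 → black
Multiplier 10^1 → brown.
±2% tolerance → red.

orange, black, brown, red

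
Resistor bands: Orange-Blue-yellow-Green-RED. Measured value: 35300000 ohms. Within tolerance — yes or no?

Orange → 3 (first significant figure)
Blue → 6 (second significant figure)
Yellow → 4 (third significant figure)
Green → ×10^5 multiplier
Red → ±2% tolerance
364 × 100000 = 36400000 Ω
Allowed range: 35672000 Ω to 37128000 Ω.
35300000 ohms lies outside that range.

no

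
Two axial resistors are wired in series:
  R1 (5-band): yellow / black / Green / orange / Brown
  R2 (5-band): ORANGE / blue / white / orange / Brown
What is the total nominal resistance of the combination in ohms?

774000 Ω

R1: yellow, black, green → 405; orange ×10^3 → 405000 Ω.
R2: orange, blue, white → 369; orange ×10^3 → 369000 Ω.
Series: 405000 + 369000 = 774000 Ω.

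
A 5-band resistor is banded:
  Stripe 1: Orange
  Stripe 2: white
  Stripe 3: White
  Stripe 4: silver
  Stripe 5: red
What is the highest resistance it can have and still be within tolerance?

Orange → 3 (first significant figure)
White → 9 (second significant figure)
White → 9 (third significant figure)
Silver → ×0.01 multiplier
Red → ±2% tolerance
399 × 0.01 = 3.99 Ω
Highest = 3.99 × (1 + 2/100) = 4.0698 Ω.

4.0698 Ω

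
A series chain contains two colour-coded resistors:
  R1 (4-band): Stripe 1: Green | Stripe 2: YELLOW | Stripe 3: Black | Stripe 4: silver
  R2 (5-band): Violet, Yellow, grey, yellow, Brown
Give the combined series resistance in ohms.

R1: green, yellow → 54; black ×1 → 54 Ω.
R2: violet, yellow, grey → 748; yellow ×10^4 → 7480000 Ω.
Series: 54 + 7480000 = 7480054 Ω.

7480054 Ω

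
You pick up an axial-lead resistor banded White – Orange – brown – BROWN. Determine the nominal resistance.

White → 9 (first significant figure)
Orange → 3 (second significant figure)
Brown → ×10 multiplier
93 × 10 = 930 Ω

930 Ω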